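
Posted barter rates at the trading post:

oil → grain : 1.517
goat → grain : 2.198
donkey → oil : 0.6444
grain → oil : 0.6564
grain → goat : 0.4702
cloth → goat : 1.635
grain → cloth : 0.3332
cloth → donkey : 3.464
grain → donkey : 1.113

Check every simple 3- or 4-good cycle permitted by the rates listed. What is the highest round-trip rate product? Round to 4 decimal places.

1.1974

goat→grain→cloth→goat: 2.198 × 0.3332 × 1.635 = 1.19743
grain→cloth→donkey→oil→grain: 0.3332 × 3.464 × 0.6444 × 1.517 = 1.12830
grain→donkey→oil→grain: 1.113 × 0.6444 × 1.517 = 1.08802
Maximum is goat→grain→cloth→goat at 1.1974; arbitrage exists.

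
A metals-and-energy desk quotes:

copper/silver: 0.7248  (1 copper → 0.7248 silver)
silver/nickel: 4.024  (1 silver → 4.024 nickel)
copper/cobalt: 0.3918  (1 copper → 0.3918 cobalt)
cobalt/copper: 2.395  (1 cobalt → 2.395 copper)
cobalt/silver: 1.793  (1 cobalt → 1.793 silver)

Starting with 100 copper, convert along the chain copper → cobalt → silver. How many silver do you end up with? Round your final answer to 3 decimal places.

70.250

100 copper × 0.3918 = 39.18 cobalt
39.18 cobalt × 1.793 = 70.24974 silver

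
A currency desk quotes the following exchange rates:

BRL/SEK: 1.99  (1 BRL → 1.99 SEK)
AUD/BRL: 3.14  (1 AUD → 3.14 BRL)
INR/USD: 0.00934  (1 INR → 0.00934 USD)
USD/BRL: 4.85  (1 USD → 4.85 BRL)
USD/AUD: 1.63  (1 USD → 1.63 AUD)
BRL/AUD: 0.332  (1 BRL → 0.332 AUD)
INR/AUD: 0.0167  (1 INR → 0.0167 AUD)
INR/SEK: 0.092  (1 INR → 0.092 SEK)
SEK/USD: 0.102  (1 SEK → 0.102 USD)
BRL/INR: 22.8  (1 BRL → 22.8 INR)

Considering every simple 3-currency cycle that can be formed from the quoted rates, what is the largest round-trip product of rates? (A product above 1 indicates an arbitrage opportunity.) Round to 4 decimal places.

1.1956

BRL→INR→AUD→BRL: 22.8 × 0.0167 × 3.14 = 1.19559
BRL→INR→USD→BRL: 22.8 × 0.00934 × 4.85 = 1.03282
SEK→USD→BRL→SEK: 0.102 × 4.85 × 1.99 = 0.98445
Maximum is BRL→INR→AUD→BRL at 1.1956; arbitrage exists.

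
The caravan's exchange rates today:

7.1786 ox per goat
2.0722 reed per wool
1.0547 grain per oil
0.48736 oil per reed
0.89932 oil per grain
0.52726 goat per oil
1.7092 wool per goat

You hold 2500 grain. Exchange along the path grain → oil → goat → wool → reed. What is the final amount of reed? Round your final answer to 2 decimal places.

2500 grain × 0.89932 = 2248.3 oil
2248.3 oil × 0.52726 = 1185.438658 goat
1185.438658 goat × 1.7092 = 2026.1517542536 wool
2026.1517542536 wool × 2.0722 = 4198.59166516430992 reed

4198.59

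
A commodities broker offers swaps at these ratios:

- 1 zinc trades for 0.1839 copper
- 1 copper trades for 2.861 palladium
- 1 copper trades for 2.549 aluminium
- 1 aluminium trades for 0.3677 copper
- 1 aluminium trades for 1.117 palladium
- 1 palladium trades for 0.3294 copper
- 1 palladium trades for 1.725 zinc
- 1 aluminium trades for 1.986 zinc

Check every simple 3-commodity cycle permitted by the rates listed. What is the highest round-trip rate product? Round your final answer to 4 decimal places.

0.9379

palladium→copper→aluminium→palladium: 0.3294 × 2.549 × 1.117 = 0.93788
aluminium→zinc→copper→aluminium: 1.986 × 0.1839 × 2.549 = 0.93096
palladium→zinc→copper→palladium: 1.725 × 0.1839 × 2.861 = 0.90759
Maximum is palladium→copper→aluminium→palladium at 0.9379; no arbitrage — every cycle loses value.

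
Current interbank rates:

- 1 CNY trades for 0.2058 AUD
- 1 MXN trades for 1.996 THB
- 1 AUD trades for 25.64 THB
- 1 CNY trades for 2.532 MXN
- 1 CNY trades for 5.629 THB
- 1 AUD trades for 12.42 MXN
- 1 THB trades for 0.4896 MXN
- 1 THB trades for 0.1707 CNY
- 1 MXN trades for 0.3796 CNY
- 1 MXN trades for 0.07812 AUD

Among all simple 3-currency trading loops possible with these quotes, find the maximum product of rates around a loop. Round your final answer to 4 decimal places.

1.0462

THB→MXN→CNY→THB: 0.4896 × 0.3796 × 5.629 = 1.04616
AUD→THB→MXN→AUD: 25.64 × 0.4896 × 0.07812 = 0.98067
AUD→MXN→CNY→AUD: 12.42 × 0.3796 × 0.2058 = 0.97027
AUD→THB→CNY→AUD: 25.64 × 0.1707 × 0.2058 = 0.90073
THB→CNY→MXN→THB: 0.1707 × 2.532 × 1.996 = 0.86270
Maximum is THB→MXN→CNY→THB at 1.0462; arbitrage exists.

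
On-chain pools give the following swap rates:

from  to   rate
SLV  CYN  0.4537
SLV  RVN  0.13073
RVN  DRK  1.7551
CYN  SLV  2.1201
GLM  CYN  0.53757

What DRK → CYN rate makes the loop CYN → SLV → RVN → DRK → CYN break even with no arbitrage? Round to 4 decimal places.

2.0557

Known legs of the cycle: 2.1201 × 0.13073 × 1.7551 = 0.4864446971823
For no arbitrage the full-cycle product must be 1, so the missing rate is 1 / 0.4864446971823 ≈ 2.055732.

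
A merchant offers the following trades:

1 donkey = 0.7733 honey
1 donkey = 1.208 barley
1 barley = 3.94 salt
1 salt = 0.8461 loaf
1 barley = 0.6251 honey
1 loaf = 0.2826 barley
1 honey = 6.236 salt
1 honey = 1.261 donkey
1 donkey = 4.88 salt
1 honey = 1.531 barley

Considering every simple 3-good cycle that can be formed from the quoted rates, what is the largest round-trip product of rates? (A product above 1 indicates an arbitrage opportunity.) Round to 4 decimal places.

honey→donkey→barley→honey: 1.261 × 1.208 × 0.6251 = 0.95221
loaf→barley→salt→loaf: 0.2826 × 3.94 × 0.8461 = 0.94208
Maximum is honey→donkey→barley→honey at 0.9522; no arbitrage — every cycle loses value.

0.9522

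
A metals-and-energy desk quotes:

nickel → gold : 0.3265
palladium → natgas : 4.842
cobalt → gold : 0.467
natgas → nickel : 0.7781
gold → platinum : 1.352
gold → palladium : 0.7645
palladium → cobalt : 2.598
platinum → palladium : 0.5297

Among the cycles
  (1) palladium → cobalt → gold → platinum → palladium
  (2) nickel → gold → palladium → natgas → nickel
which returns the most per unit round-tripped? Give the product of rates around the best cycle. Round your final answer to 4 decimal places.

(1) 2.598 × 0.467 × 1.352 × 0.5297 = 0.86889
(2) 0.3265 × 0.7645 × 4.842 × 0.7781 = 0.94042
Highest is cycle (2) at 0.9404 (≤1, no arbitrage).

0.9404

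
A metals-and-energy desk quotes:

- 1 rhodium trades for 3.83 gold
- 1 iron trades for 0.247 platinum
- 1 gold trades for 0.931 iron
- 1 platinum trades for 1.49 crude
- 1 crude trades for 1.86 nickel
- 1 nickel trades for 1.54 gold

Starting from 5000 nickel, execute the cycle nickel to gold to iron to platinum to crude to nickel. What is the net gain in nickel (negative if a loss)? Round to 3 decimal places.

5000 nickel × 1.54 = 7700 gold
7700 gold × 0.931 = 7168.7 iron
7168.7 iron × 0.247 = 1770.6689 platinum
1770.6689 platinum × 1.49 = 2638.296661 crude
2638.296661 crude × 1.86 = 4907.23178946 nickel
Net change: 4907.23178946 − 5000 = -92.76821054 nickel

-92.768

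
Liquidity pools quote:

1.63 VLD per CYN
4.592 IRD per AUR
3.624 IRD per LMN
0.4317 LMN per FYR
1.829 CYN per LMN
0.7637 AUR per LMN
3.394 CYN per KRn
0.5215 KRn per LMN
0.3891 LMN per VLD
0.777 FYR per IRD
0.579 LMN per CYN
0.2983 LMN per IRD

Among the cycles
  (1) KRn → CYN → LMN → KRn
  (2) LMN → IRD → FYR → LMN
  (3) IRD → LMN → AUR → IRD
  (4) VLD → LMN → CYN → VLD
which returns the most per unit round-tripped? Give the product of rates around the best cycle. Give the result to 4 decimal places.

1.2156

(1) 3.394 × 0.579 × 0.5215 = 1.02481
(2) 3.624 × 0.777 × 0.4317 = 1.21560
(3) 0.2983 × 0.7637 × 4.592 = 1.04611
(4) 0.3891 × 1.829 × 1.63 = 1.16001
Highest is cycle (2) at 1.2156 (>1, arbitrage).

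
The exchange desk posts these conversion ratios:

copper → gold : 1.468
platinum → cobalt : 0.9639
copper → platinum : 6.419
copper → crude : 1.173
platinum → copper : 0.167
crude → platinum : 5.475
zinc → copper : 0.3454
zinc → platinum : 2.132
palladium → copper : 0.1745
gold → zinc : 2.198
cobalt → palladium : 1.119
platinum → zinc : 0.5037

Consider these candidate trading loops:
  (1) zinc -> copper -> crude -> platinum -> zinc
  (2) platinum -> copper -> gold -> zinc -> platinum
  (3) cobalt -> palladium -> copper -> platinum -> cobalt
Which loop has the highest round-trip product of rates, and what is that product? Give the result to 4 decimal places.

(1) 0.3454 × 1.173 × 5.475 × 0.5037 = 1.11732
(2) 0.167 × 1.468 × 2.198 × 2.132 = 1.14883
(3) 1.119 × 0.1745 × 6.419 × 0.9639 = 1.20816
Highest is cycle (3) at 1.2082 (>1, arbitrage).

1.2082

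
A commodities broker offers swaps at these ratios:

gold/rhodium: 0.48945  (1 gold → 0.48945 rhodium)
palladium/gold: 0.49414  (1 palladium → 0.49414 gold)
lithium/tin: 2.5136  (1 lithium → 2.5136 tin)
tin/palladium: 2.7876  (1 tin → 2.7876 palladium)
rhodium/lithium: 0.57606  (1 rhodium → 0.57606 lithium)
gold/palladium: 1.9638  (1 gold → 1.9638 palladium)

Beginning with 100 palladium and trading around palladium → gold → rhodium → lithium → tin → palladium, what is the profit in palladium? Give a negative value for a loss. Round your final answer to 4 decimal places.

-2.3769

100 palladium × 0.49414 = 49.414 gold
49.414 gold × 0.48945 = 24.1856823 rhodium
24.1856823 rhodium × 0.57606 = 13.932404145738 lithium
13.932404145738 lithium × 2.5136 = 35.0204910607270368 tin
35.0204910607270368 tin × 2.7876 = 97.62312088088268778368 palladium
Net change: 97.62312088088268778368 − 100 = -2.37687911911731221632 palladium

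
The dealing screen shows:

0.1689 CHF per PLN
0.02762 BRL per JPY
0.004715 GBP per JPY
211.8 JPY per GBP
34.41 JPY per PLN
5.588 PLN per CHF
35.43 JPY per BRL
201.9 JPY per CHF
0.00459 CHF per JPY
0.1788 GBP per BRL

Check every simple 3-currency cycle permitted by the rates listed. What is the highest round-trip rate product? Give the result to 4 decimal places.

GBP→JPY→BRL→GBP: 211.8 × 0.02762 × 0.1788 = 1.04596
CHF→PLN→JPY→CHF: 5.588 × 34.41 × 0.00459 = 0.88258
Maximum is GBP→JPY→BRL→GBP at 1.0460; arbitrage exists.

1.0460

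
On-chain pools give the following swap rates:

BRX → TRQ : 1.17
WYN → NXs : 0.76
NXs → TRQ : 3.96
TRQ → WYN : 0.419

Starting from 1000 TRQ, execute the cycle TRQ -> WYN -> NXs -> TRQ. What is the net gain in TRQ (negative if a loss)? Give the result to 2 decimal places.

1000 TRQ × 0.419 = 419 WYN
419 WYN × 0.76 = 318.44 NXs
318.44 NXs × 3.96 = 1261.0224 TRQ
Net change: 1261.0224 − 1000 = 261.0224 TRQ

261.02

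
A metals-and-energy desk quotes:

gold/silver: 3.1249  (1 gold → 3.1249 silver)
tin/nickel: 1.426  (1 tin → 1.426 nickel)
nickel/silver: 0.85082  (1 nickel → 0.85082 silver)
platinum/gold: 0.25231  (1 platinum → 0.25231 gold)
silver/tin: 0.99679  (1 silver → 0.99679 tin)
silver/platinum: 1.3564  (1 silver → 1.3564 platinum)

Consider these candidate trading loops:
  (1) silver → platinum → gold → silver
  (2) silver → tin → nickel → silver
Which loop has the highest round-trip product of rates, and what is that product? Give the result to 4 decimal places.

1.2094

(1) 1.3564 × 0.25231 × 3.1249 = 1.06944
(2) 0.99679 × 1.426 × 0.85082 = 1.20937
Highest is cycle (2) at 1.2094 (>1, arbitrage).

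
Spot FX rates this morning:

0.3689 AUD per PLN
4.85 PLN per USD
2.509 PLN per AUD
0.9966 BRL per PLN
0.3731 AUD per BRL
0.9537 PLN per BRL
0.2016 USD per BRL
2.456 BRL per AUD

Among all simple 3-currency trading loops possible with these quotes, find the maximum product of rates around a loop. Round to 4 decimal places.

0.9744

USD→PLN→BRL→USD: 4.85 × 0.9966 × 0.2016 = 0.97444
PLN→BRL→AUD→PLN: 0.9966 × 0.3731 × 2.509 = 0.93293
PLN→AUD→BRL→PLN: 0.3689 × 2.456 × 0.9537 = 0.86407
Maximum is USD→PLN→BRL→USD at 0.9744; no arbitrage — every cycle loses value.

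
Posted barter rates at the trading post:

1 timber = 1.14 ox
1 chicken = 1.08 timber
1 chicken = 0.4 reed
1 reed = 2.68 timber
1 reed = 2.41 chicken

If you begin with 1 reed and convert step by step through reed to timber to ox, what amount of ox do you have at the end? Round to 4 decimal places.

1 reed × 2.68 = 2.68 timber
2.68 timber × 1.14 = 3.0552 ox

3.0552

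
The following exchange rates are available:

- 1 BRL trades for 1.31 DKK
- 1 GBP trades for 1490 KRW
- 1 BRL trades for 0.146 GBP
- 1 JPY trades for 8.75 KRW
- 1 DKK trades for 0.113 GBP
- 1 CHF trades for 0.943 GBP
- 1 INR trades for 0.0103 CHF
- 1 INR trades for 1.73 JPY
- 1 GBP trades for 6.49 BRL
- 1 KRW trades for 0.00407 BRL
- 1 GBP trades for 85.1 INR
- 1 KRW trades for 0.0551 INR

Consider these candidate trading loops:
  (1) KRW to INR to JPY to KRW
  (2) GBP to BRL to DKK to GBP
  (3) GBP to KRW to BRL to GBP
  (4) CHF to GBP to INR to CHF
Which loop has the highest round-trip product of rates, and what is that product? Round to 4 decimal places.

(1) 0.0551 × 1.73 × 8.75 = 0.83408
(2) 6.49 × 1.31 × 0.113 = 0.96071
(3) 1490 × 0.00407 × 0.146 = 0.88539
(4) 0.943 × 85.1 × 0.0103 = 0.82657
Highest is cycle (2) at 0.9607 (≤1, no arbitrage).

0.9607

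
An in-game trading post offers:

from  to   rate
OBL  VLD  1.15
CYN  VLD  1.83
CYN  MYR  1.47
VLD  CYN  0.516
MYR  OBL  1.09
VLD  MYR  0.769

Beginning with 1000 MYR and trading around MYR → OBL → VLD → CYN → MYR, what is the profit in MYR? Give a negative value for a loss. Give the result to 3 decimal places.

1000 MYR × 1.09 = 1090 OBL
1090 OBL × 1.15 = 1253.5 VLD
1253.5 VLD × 0.516 = 646.806 CYN
646.806 CYN × 1.47 = 950.80482 MYR
Net change: 950.80482 − 1000 = -49.19518 MYR

-49.195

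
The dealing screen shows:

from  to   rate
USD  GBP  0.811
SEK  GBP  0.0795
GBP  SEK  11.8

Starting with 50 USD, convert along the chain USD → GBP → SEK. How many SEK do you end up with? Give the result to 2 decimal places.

478.49

50 USD × 0.811 = 40.55 GBP
40.55 GBP × 11.8 = 478.49 SEK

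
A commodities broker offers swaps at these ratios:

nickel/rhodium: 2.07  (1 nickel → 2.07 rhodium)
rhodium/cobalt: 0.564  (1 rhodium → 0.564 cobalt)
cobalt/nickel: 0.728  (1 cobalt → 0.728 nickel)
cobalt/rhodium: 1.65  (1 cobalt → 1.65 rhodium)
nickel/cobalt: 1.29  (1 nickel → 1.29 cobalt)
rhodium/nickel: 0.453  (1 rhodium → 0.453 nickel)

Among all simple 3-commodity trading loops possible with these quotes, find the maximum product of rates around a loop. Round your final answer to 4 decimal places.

0.9642

cobalt→rhodium→nickel→cobalt: 1.65 × 0.453 × 1.29 = 0.96421
cobalt→nickel→rhodium→cobalt: 0.728 × 2.07 × 0.564 = 0.84993
Maximum is cobalt→rhodium→nickel→cobalt at 0.9642; no arbitrage — every cycle loses value.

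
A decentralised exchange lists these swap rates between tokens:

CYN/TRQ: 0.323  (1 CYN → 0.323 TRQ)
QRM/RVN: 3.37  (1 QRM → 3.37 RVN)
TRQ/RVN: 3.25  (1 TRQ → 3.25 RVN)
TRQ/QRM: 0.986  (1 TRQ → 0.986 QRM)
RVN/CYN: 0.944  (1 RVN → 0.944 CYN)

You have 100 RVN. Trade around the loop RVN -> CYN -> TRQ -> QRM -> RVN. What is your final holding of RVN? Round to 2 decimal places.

100 RVN × 0.944 = 94.4 CYN
94.4 CYN × 0.323 = 30.4912 TRQ
30.4912 TRQ × 0.986 = 30.0643232 QRM
30.0643232 QRM × 3.37 = 101.316769184 RVN

101.32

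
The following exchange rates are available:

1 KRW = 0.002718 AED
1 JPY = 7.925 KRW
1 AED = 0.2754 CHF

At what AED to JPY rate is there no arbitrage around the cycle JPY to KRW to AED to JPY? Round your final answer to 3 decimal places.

46.425

Known legs of the cycle: 7.925 × 0.002718 = 0.02154015
For no arbitrage the full-cycle product must be 1, so the missing rate is 1 / 0.02154015 ≈ 46.42493.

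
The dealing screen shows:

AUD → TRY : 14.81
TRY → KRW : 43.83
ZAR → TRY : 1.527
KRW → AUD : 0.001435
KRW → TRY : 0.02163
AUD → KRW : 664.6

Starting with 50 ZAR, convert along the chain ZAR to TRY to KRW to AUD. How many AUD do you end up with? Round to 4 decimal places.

50 ZAR × 1.527 = 76.35 TRY
76.35 TRY × 43.83 = 3346.4205 KRW
3346.4205 KRW × 0.001435 = 4.8021134175 AUD

4.8021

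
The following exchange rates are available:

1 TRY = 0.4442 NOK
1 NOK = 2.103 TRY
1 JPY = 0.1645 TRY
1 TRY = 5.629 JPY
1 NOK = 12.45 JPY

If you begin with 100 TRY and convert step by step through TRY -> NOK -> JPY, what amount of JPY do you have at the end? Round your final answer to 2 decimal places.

100 TRY × 0.4442 = 44.42 NOK
44.42 NOK × 12.45 = 553.029 JPY

553.03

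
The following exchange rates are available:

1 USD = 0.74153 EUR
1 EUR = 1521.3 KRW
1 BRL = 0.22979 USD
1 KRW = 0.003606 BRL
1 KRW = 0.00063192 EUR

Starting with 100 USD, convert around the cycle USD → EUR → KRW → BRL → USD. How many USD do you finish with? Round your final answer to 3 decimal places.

93.476

100 USD × 0.74153 = 74.153 EUR
74.153 EUR × 1521.3 = 112808.9589 KRW
112808.9589 KRW × 0.003606 = 406.7891057934 BRL
406.7891057934 BRL × 0.22979 = 93.476068620265386 USD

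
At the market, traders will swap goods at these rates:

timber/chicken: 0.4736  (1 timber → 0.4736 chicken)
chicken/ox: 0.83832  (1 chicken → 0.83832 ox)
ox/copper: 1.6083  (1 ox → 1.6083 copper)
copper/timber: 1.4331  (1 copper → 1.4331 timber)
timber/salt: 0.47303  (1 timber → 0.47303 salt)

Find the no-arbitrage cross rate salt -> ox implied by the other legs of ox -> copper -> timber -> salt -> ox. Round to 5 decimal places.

Known legs of the cycle: 1.6083 × 1.4331 × 0.47303 = 1.0902654329319
For no arbitrage the full-cycle product must be 1, so the missing rate is 1 / 1.0902654329319 ≈ 0.9172078.

0.91721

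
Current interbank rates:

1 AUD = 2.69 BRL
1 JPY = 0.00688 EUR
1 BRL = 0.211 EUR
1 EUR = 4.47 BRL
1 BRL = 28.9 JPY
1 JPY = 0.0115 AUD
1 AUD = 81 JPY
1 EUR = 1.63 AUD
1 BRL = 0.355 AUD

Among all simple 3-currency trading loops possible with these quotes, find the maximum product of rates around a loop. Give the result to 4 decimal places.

AUD→BRL→EUR→AUD: 2.69 × 0.211 × 1.63 = 0.92517
AUD→JPY→EUR→AUD: 81 × 0.00688 × 1.63 = 0.90837
AUD→BRL→JPY→AUD: 2.69 × 28.9 × 0.0115 = 0.89402
BRL→JPY→EUR→BRL: 28.9 × 0.00688 × 4.47 = 0.88878
Maximum is AUD→BRL→EUR→AUD at 0.9252; no arbitrage — every cycle loses value.

0.9252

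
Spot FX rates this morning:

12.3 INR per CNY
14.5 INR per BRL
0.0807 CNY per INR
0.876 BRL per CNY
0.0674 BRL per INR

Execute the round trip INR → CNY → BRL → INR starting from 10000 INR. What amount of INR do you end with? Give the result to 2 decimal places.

10250.51

10000 INR × 0.0807 = 807 CNY
807 CNY × 0.876 = 706.932 BRL
706.932 BRL × 14.5 = 10250.514 INR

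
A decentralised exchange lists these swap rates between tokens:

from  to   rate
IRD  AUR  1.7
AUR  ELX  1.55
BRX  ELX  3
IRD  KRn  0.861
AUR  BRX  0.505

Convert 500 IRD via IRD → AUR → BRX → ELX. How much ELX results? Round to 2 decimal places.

500 IRD × 1.7 = 850 AUR
850 AUR × 0.505 = 429.25 BRX
429.25 BRX × 3 = 1287.75 ELX

1287.75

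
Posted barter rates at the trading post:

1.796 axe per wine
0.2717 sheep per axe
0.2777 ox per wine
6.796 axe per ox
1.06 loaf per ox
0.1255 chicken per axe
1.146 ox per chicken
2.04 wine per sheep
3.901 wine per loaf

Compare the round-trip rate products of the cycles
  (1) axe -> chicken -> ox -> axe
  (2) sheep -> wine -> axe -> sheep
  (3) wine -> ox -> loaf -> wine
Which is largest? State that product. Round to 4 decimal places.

(1) 0.1255 × 1.146 × 6.796 = 0.97742
(2) 2.04 × 1.796 × 0.2717 = 0.99547
(3) 0.2777 × 1.06 × 3.901 = 1.14831
Highest is cycle (3) at 1.1483 (>1, arbitrage).

1.1483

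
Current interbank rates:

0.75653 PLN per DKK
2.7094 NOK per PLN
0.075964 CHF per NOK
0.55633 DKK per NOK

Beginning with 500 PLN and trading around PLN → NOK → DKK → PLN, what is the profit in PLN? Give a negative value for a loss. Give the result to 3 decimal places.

70.167

500 PLN × 2.7094 = 1354.7 NOK
1354.7 NOK × 0.55633 = 753.660251 DKK
753.660251 DKK × 0.75653 = 570.16658968903 PLN
Net change: 570.16658968903 − 500 = 70.16658968903 PLN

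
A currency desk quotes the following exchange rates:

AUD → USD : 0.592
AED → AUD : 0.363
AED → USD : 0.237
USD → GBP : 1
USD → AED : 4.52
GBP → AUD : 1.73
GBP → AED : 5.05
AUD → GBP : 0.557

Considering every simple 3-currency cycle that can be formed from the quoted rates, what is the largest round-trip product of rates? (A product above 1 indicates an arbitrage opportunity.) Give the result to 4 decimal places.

1.1969

AED→USD→GBP→AED: 0.237 × 1 × 5.05 = 1.19685
GBP→AUD→USD→GBP: 1.73 × 0.592 × 1 = 1.02416
AED→AUD→GBP→AED: 0.363 × 0.557 × 5.05 = 1.02106
AED→AUD→USD→AED: 0.363 × 0.592 × 4.52 = 0.97133
Maximum is AED→USD→GBP→AED at 1.1969; arbitrage exists.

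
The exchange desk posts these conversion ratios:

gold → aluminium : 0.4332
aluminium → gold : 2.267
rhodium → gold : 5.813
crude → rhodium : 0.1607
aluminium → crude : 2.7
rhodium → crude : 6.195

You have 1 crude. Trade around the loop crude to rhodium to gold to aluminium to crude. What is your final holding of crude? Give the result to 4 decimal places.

1 crude × 0.1607 = 0.1607 rhodium
0.1607 rhodium × 5.813 = 0.9341491 gold
0.9341491 gold × 0.4332 = 0.40467339012 aluminium
0.40467339012 aluminium × 2.7 = 1.092618153324 crude

1.0926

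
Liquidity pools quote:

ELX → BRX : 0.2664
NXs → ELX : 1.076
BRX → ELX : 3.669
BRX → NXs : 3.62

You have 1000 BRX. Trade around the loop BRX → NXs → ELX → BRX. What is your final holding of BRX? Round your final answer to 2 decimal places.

1037.66

1000 BRX × 3.62 = 3620 NXs
3620 NXs × 1.076 = 3895.12 ELX
3895.12 ELX × 0.2664 = 1037.659968 BRX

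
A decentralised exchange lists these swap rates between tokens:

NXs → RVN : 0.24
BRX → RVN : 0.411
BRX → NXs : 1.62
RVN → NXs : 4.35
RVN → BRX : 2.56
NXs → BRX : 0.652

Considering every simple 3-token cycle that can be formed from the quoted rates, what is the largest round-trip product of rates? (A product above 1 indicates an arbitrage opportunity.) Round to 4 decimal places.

RVN→NXs→BRX→RVN: 4.35 × 0.652 × 0.411 = 1.16568
RVN→BRX→NXs→RVN: 2.56 × 1.62 × 0.24 = 0.99533
Maximum is RVN→NXs→BRX→RVN at 1.1657; arbitrage exists.

1.1657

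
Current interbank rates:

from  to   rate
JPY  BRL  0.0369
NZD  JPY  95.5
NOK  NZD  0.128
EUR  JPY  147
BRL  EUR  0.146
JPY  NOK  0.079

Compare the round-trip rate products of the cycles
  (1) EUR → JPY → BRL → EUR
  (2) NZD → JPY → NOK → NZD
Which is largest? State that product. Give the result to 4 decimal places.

0.9657

(1) 147 × 0.0369 × 0.146 = 0.79195
(2) 95.5 × 0.079 × 0.128 = 0.96570
Highest is cycle (2) at 0.9657 (≤1, no arbitrage).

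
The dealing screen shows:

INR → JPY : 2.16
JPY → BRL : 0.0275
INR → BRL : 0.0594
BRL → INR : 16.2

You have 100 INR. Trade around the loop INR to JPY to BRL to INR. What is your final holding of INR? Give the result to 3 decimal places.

96.228

100 INR × 2.16 = 216 JPY
216 JPY × 0.0275 = 5.94 BRL
5.94 BRL × 16.2 = 96.228 INR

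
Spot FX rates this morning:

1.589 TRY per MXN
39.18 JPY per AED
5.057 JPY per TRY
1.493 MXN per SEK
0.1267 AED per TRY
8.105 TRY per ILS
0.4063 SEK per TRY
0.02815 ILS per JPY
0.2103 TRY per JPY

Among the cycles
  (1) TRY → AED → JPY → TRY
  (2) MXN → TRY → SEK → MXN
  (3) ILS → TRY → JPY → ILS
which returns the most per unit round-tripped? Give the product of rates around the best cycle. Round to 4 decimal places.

(1) 0.1267 × 39.18 × 0.2103 = 1.04395
(2) 1.589 × 0.4063 × 1.493 = 0.96390
(3) 8.105 × 5.057 × 0.02815 = 1.15378
Highest is cycle (3) at 1.1538 (>1, arbitrage).

1.1538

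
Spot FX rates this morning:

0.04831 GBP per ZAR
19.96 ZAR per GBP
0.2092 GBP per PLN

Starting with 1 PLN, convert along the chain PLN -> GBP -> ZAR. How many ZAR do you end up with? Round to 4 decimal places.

1 PLN × 0.2092 = 0.2092 GBP
0.2092 GBP × 19.96 = 4.175632 ZAR

4.1756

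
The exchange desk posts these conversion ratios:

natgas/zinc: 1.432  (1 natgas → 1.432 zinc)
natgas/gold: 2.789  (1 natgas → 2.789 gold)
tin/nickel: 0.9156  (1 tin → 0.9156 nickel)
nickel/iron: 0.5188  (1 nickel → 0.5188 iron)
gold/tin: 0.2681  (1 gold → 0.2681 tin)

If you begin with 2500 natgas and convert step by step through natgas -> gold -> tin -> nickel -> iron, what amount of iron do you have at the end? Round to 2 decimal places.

2500 natgas × 2.789 = 6972.5 gold
6972.5 gold × 0.2681 = 1869.32725 tin
1869.32725 tin × 0.9156 = 1711.5560301 nickel
1711.5560301 nickel × 0.5188 = 887.95526841588 iron

887.96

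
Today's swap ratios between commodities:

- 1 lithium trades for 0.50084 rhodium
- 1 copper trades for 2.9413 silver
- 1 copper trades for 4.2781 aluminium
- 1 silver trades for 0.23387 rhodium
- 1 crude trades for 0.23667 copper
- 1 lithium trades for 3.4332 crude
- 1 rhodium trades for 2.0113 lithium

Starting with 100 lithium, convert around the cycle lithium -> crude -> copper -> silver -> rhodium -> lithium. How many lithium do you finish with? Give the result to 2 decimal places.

112.42

100 lithium × 3.4332 = 343.32 crude
343.32 crude × 0.23667 = 81.2535444 copper
81.2535444 copper × 2.9413 = 238.99105014372 silver
238.99105014372 silver × 0.23387 = 55.8928368971117964 rhodium
55.8928368971117964 rhodium × 2.0113 = 112.41726285116095609932 lithium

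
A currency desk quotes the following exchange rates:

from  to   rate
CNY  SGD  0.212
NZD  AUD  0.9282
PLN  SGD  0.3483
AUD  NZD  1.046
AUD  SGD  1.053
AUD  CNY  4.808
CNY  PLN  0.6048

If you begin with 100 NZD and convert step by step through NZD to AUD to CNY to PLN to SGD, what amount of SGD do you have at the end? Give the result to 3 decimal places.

100 NZD × 0.9282 = 92.82 AUD
92.82 AUD × 4.808 = 446.27856 CNY
446.27856 CNY × 0.6048 = 269.909273088 PLN
269.909273088 PLN × 0.3483 = 94.0093998165504 SGD

94.009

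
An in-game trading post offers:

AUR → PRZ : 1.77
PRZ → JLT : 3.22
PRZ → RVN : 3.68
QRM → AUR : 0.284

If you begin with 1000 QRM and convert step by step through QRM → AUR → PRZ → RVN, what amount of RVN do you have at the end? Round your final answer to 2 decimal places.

1849.86

1000 QRM × 0.284 = 284 AUR
284 AUR × 1.77 = 502.68 PRZ
502.68 PRZ × 3.68 = 1849.8624 RVN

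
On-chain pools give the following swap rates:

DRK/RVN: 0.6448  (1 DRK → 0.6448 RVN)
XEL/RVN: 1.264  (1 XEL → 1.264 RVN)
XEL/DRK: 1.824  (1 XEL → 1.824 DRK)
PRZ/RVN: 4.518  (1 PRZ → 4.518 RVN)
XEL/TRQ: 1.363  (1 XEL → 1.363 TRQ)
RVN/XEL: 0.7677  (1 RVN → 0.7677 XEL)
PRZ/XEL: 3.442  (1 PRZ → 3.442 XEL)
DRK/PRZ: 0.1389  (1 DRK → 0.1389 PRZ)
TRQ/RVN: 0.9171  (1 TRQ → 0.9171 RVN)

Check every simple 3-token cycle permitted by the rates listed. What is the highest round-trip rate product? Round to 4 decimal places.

XEL→TRQ→RVN→XEL: 1.363 × 0.9171 × 0.7677 = 0.95963
DRK→RVN→XEL→DRK: 0.6448 × 0.7677 × 1.824 = 0.90290
DRK→PRZ→XEL→DRK: 0.1389 × 3.442 × 1.824 = 0.87204
Maximum is XEL→TRQ→RVN→XEL at 0.9596; no arbitrage — every cycle loses value.

0.9596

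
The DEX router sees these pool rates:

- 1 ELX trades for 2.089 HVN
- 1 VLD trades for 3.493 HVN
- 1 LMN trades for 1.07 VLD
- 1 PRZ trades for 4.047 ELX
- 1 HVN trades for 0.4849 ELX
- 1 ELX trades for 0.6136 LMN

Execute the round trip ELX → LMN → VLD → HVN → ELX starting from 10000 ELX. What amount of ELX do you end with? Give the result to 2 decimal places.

10000 ELX × 0.6136 = 6136 LMN
6136 LMN × 1.07 = 6565.52 VLD
6565.52 VLD × 3.493 = 22933.36136 HVN
22933.36136 HVN × 0.4849 = 11120.386923464 ELX

11120.39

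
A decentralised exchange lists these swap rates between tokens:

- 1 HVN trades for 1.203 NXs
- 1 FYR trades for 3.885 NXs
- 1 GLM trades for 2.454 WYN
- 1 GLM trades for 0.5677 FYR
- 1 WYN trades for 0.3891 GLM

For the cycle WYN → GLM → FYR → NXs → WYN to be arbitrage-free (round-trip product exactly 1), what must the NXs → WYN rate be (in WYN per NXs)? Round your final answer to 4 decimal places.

1.1653

Known legs of the cycle: 0.3891 × 0.5677 × 3.885 = 0.85816569195
For no arbitrage the full-cycle product must be 1, so the missing rate is 1 / 0.85816569195 ≈ 1.165276.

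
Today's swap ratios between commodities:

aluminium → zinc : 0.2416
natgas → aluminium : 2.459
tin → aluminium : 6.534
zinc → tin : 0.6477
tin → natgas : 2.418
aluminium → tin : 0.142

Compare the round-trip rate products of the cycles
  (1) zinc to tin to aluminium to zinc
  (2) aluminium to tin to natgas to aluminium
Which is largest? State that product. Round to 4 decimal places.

(1) 0.6477 × 6.534 × 0.2416 = 1.02247
(2) 0.142 × 2.418 × 2.459 = 0.84431
Highest is cycle (1) at 1.0225 (>1, arbitrage).

1.0225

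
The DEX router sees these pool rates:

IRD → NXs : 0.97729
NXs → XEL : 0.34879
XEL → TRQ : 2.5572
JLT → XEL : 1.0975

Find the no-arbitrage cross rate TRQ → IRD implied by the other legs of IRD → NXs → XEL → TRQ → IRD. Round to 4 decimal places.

1.1472

Known legs of the cycle: 0.97729 × 0.34879 × 2.5572 = 0.87167015335452
For no arbitrage the full-cycle product must be 1, so the missing rate is 1 / 0.87167015335452 ≈ 1.147223.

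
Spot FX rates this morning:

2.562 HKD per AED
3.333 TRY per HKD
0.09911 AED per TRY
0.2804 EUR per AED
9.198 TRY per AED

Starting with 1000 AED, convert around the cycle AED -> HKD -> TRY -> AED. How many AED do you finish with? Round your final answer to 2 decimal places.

1000 AED × 2.562 = 2562 HKD
2562 HKD × 3.333 = 8539.146 TRY
8539.146 TRY × 0.09911 = 846.31476006 AED

846.31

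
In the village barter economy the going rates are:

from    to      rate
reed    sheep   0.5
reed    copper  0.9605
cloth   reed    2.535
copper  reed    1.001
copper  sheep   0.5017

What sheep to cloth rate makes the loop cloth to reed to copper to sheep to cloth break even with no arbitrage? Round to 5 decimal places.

Known legs of the cycle: 2.535 × 0.9605 × 0.5017 = 1.22157302475
For no arbitrage the full-cycle product must be 1, so the missing rate is 1 / 1.22157302475 ≈ 0.8186166.

0.81862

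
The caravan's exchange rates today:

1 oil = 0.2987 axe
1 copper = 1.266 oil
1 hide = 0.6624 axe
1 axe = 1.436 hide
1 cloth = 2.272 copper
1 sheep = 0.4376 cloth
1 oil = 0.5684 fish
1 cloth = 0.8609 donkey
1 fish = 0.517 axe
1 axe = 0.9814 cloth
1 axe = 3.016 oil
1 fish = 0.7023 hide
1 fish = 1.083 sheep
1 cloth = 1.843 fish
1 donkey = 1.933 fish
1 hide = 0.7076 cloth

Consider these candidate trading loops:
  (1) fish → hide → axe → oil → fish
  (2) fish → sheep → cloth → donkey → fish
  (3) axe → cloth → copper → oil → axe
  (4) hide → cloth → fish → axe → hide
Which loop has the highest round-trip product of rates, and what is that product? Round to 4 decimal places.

(1) 0.7023 × 0.6624 × 3.016 × 0.5684 = 0.79750
(2) 1.083 × 0.4376 × 0.8609 × 1.933 = 0.78866
(3) 0.9814 × 2.272 × 1.266 × 0.2987 = 0.84319
(4) 0.7076 × 1.843 × 0.517 × 1.436 = 0.96818
Highest is cycle (4) at 0.9682 (≤1, no arbitrage).

0.9682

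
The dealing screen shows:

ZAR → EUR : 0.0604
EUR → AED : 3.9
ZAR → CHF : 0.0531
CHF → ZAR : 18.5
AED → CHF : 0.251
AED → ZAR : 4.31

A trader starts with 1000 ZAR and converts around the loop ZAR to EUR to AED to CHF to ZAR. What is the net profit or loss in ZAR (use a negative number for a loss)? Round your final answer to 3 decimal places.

1000 ZAR × 0.0604 = 60.4 EUR
60.4 EUR × 3.9 = 235.56 AED
235.56 AED × 0.251 = 59.12556 CHF
59.12556 CHF × 18.5 = 1093.82286 ZAR
Net change: 1093.82286 − 1000 = 93.82286 ZAR

93.823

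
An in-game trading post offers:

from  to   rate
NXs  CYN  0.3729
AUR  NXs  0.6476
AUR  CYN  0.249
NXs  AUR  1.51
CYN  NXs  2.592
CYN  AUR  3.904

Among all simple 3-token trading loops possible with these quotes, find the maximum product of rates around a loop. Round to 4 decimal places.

0.9746

AUR→CYN→NXs→AUR: 0.249 × 2.592 × 1.51 = 0.97457
AUR→NXs→CYN→AUR: 0.6476 × 0.3729 × 3.904 = 0.94278
Maximum is AUR→CYN→NXs→AUR at 0.9746; no arbitrage — every cycle loses value.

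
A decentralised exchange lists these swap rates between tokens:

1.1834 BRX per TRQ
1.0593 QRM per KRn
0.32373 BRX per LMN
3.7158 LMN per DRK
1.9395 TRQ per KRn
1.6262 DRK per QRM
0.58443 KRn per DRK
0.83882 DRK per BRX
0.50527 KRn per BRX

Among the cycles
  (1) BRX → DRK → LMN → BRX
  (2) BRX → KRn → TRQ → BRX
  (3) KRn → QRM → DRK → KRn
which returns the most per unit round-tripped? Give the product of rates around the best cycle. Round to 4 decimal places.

(1) 0.83882 × 3.7158 × 0.32373 = 1.00903
(2) 0.50527 × 1.9395 × 1.1834 = 1.15970
(3) 1.0593 × 1.6262 × 0.58443 = 1.00676
Highest is cycle (2) at 1.1597 (>1, arbitrage).

1.1597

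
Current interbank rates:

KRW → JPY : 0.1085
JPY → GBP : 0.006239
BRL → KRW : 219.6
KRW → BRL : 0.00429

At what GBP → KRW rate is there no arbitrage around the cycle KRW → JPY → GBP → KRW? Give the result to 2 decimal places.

1477.25

Known legs of the cycle: 0.1085 × 0.006239 = 0.0006769315
For no arbitrage the full-cycle product must be 1, so the missing rate is 1 / 0.0006769315 ≈ 1477.2543.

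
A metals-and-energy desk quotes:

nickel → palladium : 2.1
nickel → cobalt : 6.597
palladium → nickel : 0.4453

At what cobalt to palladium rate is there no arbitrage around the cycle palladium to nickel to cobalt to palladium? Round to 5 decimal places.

0.34041

Known legs of the cycle: 0.4453 × 6.597 = 2.9376441
For no arbitrage the full-cycle product must be 1, so the missing rate is 1 / 2.9376441 ≈ 0.3404088.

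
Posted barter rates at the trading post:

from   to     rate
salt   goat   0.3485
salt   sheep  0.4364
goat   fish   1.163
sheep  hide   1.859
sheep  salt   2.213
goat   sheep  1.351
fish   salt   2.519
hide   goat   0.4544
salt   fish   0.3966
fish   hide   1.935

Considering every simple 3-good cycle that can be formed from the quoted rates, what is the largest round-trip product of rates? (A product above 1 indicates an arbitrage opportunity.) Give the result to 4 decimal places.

1.1412

goat→sheep→hide→goat: 1.351 × 1.859 × 0.4544 = 1.14123
goat→sheep→salt→goat: 1.351 × 2.213 × 0.3485 = 1.04193
fish→hide→goat→fish: 1.935 × 0.4544 × 1.163 = 1.02258
fish→salt→goat→fish: 2.519 × 0.3485 × 1.163 = 1.02096
Maximum is goat→sheep→hide→goat at 1.1412; arbitrage exists.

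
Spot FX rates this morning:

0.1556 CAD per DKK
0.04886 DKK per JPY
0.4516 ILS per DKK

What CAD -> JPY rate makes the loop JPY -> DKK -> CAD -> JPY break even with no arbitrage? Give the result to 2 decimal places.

131.53

Known legs of the cycle: 0.04886 × 0.1556 = 0.007602616
For no arbitrage the full-cycle product must be 1, so the missing rate is 1 / 0.007602616 ≈ 131.5337.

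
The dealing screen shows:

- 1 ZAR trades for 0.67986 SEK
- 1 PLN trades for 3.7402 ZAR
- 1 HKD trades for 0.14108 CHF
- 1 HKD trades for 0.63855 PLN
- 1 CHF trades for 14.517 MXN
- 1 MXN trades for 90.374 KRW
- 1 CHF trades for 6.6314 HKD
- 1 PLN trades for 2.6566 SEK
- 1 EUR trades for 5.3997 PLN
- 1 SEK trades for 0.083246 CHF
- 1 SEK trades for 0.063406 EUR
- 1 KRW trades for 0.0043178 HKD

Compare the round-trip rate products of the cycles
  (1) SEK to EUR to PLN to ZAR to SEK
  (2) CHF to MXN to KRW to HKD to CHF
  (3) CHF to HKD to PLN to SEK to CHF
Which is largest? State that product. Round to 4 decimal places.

0.9365

(1) 0.063406 × 5.3997 × 3.7402 × 0.67986 = 0.87059
(2) 14.517 × 90.374 × 0.0043178 × 0.14108 = 0.79919
(3) 6.6314 × 0.63855 × 2.6566 × 0.083246 = 0.93646
Highest is cycle (3) at 0.9365 (≤1, no arbitrage).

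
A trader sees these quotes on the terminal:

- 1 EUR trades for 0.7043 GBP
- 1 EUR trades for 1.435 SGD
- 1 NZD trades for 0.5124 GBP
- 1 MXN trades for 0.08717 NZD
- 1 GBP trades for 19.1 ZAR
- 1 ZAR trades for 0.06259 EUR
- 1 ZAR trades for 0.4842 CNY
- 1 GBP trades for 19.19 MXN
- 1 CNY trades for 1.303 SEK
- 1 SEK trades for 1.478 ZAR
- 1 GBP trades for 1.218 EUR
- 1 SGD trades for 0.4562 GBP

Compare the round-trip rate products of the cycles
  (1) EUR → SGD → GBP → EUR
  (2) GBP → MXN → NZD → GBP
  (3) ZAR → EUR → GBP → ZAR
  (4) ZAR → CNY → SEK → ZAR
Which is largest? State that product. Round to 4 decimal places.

(1) 1.435 × 0.4562 × 1.218 = 0.79736
(2) 19.19 × 0.08717 × 0.5124 = 0.85714
(3) 0.06259 × 0.7043 × 19.1 = 0.84197
(4) 0.4842 × 1.303 × 1.478 = 0.93249
Highest is cycle (4) at 0.9325 (≤1, no arbitrage).

0.9325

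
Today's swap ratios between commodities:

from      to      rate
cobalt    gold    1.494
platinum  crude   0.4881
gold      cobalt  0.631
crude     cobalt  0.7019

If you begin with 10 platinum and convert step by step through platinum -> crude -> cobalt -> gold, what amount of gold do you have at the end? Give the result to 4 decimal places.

5.1184

10 platinum × 0.4881 = 4.881 crude
4.881 crude × 0.7019 = 3.4259739 cobalt
3.4259739 cobalt × 1.494 = 5.1184050066 gold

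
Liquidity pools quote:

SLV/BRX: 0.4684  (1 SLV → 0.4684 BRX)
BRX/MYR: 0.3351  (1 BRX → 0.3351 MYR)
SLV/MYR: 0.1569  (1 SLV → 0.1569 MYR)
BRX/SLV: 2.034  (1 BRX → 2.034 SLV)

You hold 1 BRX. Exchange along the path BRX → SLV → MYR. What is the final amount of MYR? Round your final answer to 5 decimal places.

1 BRX × 2.034 = 2.034 SLV
2.034 SLV × 0.1569 = 0.3191346 MYR

0.31913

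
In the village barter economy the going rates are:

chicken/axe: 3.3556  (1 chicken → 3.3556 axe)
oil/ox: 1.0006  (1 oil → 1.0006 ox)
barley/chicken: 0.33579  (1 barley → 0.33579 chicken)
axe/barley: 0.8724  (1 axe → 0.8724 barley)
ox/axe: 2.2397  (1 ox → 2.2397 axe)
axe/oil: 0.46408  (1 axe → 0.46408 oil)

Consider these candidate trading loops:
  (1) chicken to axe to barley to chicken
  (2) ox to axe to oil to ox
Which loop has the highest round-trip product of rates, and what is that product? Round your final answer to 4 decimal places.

1.0400

(1) 3.3556 × 0.8724 × 0.33579 = 0.98300
(2) 2.2397 × 0.46408 × 1.0006 = 1.04002
Highest is cycle (2) at 1.0400 (>1, arbitrage).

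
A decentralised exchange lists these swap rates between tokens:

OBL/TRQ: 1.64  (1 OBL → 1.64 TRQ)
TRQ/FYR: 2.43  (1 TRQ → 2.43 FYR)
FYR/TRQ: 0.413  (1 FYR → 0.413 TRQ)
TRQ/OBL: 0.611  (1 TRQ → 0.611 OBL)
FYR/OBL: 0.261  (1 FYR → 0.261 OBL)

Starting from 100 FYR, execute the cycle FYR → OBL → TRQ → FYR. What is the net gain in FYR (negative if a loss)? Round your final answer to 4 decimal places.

100 FYR × 0.261 = 26.1 OBL
26.1 OBL × 1.64 = 42.804 TRQ
42.804 TRQ × 2.43 = 104.01372 FYR
Net change: 104.01372 − 100 = 4.01372 FYR

4.0137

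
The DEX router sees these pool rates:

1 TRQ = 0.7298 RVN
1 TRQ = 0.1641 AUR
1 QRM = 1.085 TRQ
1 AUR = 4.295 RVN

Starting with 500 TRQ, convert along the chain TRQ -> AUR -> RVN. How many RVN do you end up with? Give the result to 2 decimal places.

500 TRQ × 0.1641 = 82.05 AUR
82.05 AUR × 4.295 = 352.40475 RVN

352.40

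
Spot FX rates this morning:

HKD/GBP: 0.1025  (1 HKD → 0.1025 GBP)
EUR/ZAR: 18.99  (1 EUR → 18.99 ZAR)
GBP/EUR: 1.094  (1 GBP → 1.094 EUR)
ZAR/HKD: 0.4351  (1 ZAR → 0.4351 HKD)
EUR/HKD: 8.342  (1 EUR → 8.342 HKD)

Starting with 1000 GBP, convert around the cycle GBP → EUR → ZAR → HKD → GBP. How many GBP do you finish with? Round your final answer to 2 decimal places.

926.52

1000 GBP × 1.094 = 1094 EUR
1094 EUR × 18.99 = 20775.06 ZAR
20775.06 ZAR × 0.4351 = 9039.228606 HKD
9039.228606 HKD × 0.1025 = 926.520932115 GBP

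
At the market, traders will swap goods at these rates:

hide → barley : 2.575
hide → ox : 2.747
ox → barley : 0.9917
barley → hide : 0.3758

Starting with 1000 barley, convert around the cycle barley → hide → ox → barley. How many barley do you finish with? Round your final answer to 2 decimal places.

1000 barley × 0.3758 = 375.8 hide
375.8 hide × 2.747 = 1032.3226 ox
1032.3226 ox × 0.9917 = 1023.75432242 barley

1023.75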